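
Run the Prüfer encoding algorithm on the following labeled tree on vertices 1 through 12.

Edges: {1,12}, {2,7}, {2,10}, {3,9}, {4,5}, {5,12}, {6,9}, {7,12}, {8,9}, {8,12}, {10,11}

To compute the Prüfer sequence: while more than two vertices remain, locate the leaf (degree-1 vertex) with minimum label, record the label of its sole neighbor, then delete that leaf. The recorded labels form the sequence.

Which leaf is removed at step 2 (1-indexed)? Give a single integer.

Step 1: current leaves = {1,3,4,6,11}. Remove leaf 1 (neighbor: 12).
Step 2: current leaves = {3,4,6,11}. Remove leaf 3 (neighbor: 9).

Answer: 3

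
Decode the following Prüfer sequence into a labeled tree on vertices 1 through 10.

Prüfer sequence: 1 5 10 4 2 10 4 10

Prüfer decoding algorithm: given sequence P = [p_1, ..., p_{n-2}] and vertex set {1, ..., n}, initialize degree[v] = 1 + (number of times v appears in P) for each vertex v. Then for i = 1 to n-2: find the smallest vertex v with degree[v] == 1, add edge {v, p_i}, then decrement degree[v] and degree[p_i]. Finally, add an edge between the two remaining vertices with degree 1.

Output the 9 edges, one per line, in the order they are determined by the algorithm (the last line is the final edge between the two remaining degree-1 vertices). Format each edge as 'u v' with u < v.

Initial degrees: {1:2, 2:2, 3:1, 4:3, 5:2, 6:1, 7:1, 8:1, 9:1, 10:4}
Step 1: smallest deg-1 vertex = 3, p_1 = 1. Add edge {1,3}. Now deg[3]=0, deg[1]=1.
Step 2: smallest deg-1 vertex = 1, p_2 = 5. Add edge {1,5}. Now deg[1]=0, deg[5]=1.
Step 3: smallest deg-1 vertex = 5, p_3 = 10. Add edge {5,10}. Now deg[5]=0, deg[10]=3.
Step 4: smallest deg-1 vertex = 6, p_4 = 4. Add edge {4,6}. Now deg[6]=0, deg[4]=2.
Step 5: smallest deg-1 vertex = 7, p_5 = 2. Add edge {2,7}. Now deg[7]=0, deg[2]=1.
Step 6: smallest deg-1 vertex = 2, p_6 = 10. Add edge {2,10}. Now deg[2]=0, deg[10]=2.
Step 7: smallest deg-1 vertex = 8, p_7 = 4. Add edge {4,8}. Now deg[8]=0, deg[4]=1.
Step 8: smallest deg-1 vertex = 4, p_8 = 10. Add edge {4,10}. Now deg[4]=0, deg[10]=1.
Final: two remaining deg-1 vertices are 9, 10. Add edge {9,10}.

Answer: 1 3
1 5
5 10
4 6
2 7
2 10
4 8
4 10
9 10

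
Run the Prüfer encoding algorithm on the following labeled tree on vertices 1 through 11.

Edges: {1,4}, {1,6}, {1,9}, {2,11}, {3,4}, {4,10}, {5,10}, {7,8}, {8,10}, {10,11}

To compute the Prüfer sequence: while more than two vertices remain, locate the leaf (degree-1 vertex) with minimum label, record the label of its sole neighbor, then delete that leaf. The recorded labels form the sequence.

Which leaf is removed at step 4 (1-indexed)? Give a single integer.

Answer: 6

Derivation:
Step 1: current leaves = {2,3,5,6,7,9}. Remove leaf 2 (neighbor: 11).
Step 2: current leaves = {3,5,6,7,9,11}. Remove leaf 3 (neighbor: 4).
Step 3: current leaves = {5,6,7,9,11}. Remove leaf 5 (neighbor: 10).
Step 4: current leaves = {6,7,9,11}. Remove leaf 6 (neighbor: 1).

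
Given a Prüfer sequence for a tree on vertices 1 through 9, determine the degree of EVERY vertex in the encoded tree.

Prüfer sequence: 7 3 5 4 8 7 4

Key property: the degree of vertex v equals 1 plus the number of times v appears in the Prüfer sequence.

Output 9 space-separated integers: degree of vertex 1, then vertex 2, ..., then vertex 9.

Answer: 1 1 2 3 2 1 3 2 1

Derivation:
p_1 = 7: count[7] becomes 1
p_2 = 3: count[3] becomes 1
p_3 = 5: count[5] becomes 1
p_4 = 4: count[4] becomes 1
p_5 = 8: count[8] becomes 1
p_6 = 7: count[7] becomes 2
p_7 = 4: count[4] becomes 2
Degrees (1 + count): deg[1]=1+0=1, deg[2]=1+0=1, deg[3]=1+1=2, deg[4]=1+2=3, deg[5]=1+1=2, deg[6]=1+0=1, deg[7]=1+2=3, deg[8]=1+1=2, deg[9]=1+0=1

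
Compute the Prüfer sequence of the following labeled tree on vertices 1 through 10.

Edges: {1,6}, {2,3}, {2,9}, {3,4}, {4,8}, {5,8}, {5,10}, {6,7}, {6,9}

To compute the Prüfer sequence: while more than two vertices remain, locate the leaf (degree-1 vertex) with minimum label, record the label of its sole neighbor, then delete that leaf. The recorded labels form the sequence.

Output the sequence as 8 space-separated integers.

Answer: 6 6 9 2 3 4 8 5

Derivation:
Step 1: leaves = {1,7,10}. Remove smallest leaf 1, emit neighbor 6.
Step 2: leaves = {7,10}. Remove smallest leaf 7, emit neighbor 6.
Step 3: leaves = {6,10}. Remove smallest leaf 6, emit neighbor 9.
Step 4: leaves = {9,10}. Remove smallest leaf 9, emit neighbor 2.
Step 5: leaves = {2,10}. Remove smallest leaf 2, emit neighbor 3.
Step 6: leaves = {3,10}. Remove smallest leaf 3, emit neighbor 4.
Step 7: leaves = {4,10}. Remove smallest leaf 4, emit neighbor 8.
Step 8: leaves = {8,10}. Remove smallest leaf 8, emit neighbor 5.
Done: 2 vertices remain (5, 10). Sequence = [6 6 9 2 3 4 8 5]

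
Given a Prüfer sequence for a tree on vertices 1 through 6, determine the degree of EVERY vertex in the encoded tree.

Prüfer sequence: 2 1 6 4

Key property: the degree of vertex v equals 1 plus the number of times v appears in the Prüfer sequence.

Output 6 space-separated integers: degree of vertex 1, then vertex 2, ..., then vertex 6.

Answer: 2 2 1 2 1 2

Derivation:
p_1 = 2: count[2] becomes 1
p_2 = 1: count[1] becomes 1
p_3 = 6: count[6] becomes 1
p_4 = 4: count[4] becomes 1
Degrees (1 + count): deg[1]=1+1=2, deg[2]=1+1=2, deg[3]=1+0=1, deg[4]=1+1=2, deg[5]=1+0=1, deg[6]=1+1=2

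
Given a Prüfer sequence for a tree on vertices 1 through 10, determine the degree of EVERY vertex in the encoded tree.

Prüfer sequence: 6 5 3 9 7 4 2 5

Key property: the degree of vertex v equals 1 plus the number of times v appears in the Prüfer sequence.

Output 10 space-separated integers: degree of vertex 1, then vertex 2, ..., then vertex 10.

Answer: 1 2 2 2 3 2 2 1 2 1

Derivation:
p_1 = 6: count[6] becomes 1
p_2 = 5: count[5] becomes 1
p_3 = 3: count[3] becomes 1
p_4 = 9: count[9] becomes 1
p_5 = 7: count[7] becomes 1
p_6 = 4: count[4] becomes 1
p_7 = 2: count[2] becomes 1
p_8 = 5: count[5] becomes 2
Degrees (1 + count): deg[1]=1+0=1, deg[2]=1+1=2, deg[3]=1+1=2, deg[4]=1+1=2, deg[5]=1+2=3, deg[6]=1+1=2, deg[7]=1+1=2, deg[8]=1+0=1, deg[9]=1+1=2, deg[10]=1+0=1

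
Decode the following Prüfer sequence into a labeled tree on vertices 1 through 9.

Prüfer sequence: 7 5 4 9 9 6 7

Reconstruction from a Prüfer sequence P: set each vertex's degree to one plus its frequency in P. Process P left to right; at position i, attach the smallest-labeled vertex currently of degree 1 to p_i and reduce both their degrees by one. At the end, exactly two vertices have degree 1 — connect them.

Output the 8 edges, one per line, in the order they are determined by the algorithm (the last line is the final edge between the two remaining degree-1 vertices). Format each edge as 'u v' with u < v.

Answer: 1 7
2 5
3 4
4 9
5 9
6 8
6 7
7 9

Derivation:
Initial degrees: {1:1, 2:1, 3:1, 4:2, 5:2, 6:2, 7:3, 8:1, 9:3}
Step 1: smallest deg-1 vertex = 1, p_1 = 7. Add edge {1,7}. Now deg[1]=0, deg[7]=2.
Step 2: smallest deg-1 vertex = 2, p_2 = 5. Add edge {2,5}. Now deg[2]=0, deg[5]=1.
Step 3: smallest deg-1 vertex = 3, p_3 = 4. Add edge {3,4}. Now deg[3]=0, deg[4]=1.
Step 4: smallest deg-1 vertex = 4, p_4 = 9. Add edge {4,9}. Now deg[4]=0, deg[9]=2.
Step 5: smallest deg-1 vertex = 5, p_5 = 9. Add edge {5,9}. Now deg[5]=0, deg[9]=1.
Step 6: smallest deg-1 vertex = 8, p_6 = 6. Add edge {6,8}. Now deg[8]=0, deg[6]=1.
Step 7: smallest deg-1 vertex = 6, p_7 = 7. Add edge {6,7}. Now deg[6]=0, deg[7]=1.
Final: two remaining deg-1 vertices are 7, 9. Add edge {7,9}.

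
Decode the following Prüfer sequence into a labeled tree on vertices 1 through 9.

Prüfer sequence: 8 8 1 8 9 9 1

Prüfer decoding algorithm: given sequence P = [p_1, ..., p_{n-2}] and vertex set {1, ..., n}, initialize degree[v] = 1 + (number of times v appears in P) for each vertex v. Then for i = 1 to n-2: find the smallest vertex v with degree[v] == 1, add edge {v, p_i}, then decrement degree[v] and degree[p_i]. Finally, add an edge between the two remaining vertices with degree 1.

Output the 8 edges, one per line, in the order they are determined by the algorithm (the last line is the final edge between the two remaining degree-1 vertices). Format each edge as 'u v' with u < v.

Answer: 2 8
3 8
1 4
5 8
6 9
7 9
1 8
1 9

Derivation:
Initial degrees: {1:3, 2:1, 3:1, 4:1, 5:1, 6:1, 7:1, 8:4, 9:3}
Step 1: smallest deg-1 vertex = 2, p_1 = 8. Add edge {2,8}. Now deg[2]=0, deg[8]=3.
Step 2: smallest deg-1 vertex = 3, p_2 = 8. Add edge {3,8}. Now deg[3]=0, deg[8]=2.
Step 3: smallest deg-1 vertex = 4, p_3 = 1. Add edge {1,4}. Now deg[4]=0, deg[1]=2.
Step 4: smallest deg-1 vertex = 5, p_4 = 8. Add edge {5,8}. Now deg[5]=0, deg[8]=1.
Step 5: smallest deg-1 vertex = 6, p_5 = 9. Add edge {6,9}. Now deg[6]=0, deg[9]=2.
Step 6: smallest deg-1 vertex = 7, p_6 = 9. Add edge {7,9}. Now deg[7]=0, deg[9]=1.
Step 7: smallest deg-1 vertex = 8, p_7 = 1. Add edge {1,8}. Now deg[8]=0, deg[1]=1.
Final: two remaining deg-1 vertices are 1, 9. Add edge {1,9}.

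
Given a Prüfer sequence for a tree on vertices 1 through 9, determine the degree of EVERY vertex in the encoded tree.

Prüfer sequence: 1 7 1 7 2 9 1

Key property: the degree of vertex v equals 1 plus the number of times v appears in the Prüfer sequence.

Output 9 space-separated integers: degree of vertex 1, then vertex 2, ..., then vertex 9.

Answer: 4 2 1 1 1 1 3 1 2

Derivation:
p_1 = 1: count[1] becomes 1
p_2 = 7: count[7] becomes 1
p_3 = 1: count[1] becomes 2
p_4 = 7: count[7] becomes 2
p_5 = 2: count[2] becomes 1
p_6 = 9: count[9] becomes 1
p_7 = 1: count[1] becomes 3
Degrees (1 + count): deg[1]=1+3=4, deg[2]=1+1=2, deg[3]=1+0=1, deg[4]=1+0=1, deg[5]=1+0=1, deg[6]=1+0=1, deg[7]=1+2=3, deg[8]=1+0=1, deg[9]=1+1=2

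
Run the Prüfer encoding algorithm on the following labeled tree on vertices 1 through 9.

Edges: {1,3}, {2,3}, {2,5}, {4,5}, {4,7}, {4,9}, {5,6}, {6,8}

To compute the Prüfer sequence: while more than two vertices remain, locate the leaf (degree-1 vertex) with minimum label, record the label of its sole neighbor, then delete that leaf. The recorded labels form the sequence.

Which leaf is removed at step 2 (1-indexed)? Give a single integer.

Step 1: current leaves = {1,7,8,9}. Remove leaf 1 (neighbor: 3).
Step 2: current leaves = {3,7,8,9}. Remove leaf 3 (neighbor: 2).

Answer: 3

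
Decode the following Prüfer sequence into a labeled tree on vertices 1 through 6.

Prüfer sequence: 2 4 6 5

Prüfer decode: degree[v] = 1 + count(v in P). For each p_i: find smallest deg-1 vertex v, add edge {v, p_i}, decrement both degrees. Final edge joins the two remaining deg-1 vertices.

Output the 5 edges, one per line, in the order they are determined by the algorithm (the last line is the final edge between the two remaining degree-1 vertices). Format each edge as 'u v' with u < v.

Initial degrees: {1:1, 2:2, 3:1, 4:2, 5:2, 6:2}
Step 1: smallest deg-1 vertex = 1, p_1 = 2. Add edge {1,2}. Now deg[1]=0, deg[2]=1.
Step 2: smallest deg-1 vertex = 2, p_2 = 4. Add edge {2,4}. Now deg[2]=0, deg[4]=1.
Step 3: smallest deg-1 vertex = 3, p_3 = 6. Add edge {3,6}. Now deg[3]=0, deg[6]=1.
Step 4: smallest deg-1 vertex = 4, p_4 = 5. Add edge {4,5}. Now deg[4]=0, deg[5]=1.
Final: two remaining deg-1 vertices are 5, 6. Add edge {5,6}.

Answer: 1 2
2 4
3 6
4 5
5 6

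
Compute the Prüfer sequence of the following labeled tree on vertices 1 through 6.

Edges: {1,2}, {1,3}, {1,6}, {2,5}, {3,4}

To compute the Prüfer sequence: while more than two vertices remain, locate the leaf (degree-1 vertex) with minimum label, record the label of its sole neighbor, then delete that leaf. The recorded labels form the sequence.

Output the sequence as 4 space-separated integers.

Answer: 3 1 2 1

Derivation:
Step 1: leaves = {4,5,6}. Remove smallest leaf 4, emit neighbor 3.
Step 2: leaves = {3,5,6}. Remove smallest leaf 3, emit neighbor 1.
Step 3: leaves = {5,6}. Remove smallest leaf 5, emit neighbor 2.
Step 4: leaves = {2,6}. Remove smallest leaf 2, emit neighbor 1.
Done: 2 vertices remain (1, 6). Sequence = [3 1 2 1]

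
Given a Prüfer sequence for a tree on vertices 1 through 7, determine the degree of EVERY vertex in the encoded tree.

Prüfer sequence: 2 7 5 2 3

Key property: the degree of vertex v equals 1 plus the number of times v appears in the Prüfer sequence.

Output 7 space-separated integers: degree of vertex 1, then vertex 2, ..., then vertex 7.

Answer: 1 3 2 1 2 1 2

Derivation:
p_1 = 2: count[2] becomes 1
p_2 = 7: count[7] becomes 1
p_3 = 5: count[5] becomes 1
p_4 = 2: count[2] becomes 2
p_5 = 3: count[3] becomes 1
Degrees (1 + count): deg[1]=1+0=1, deg[2]=1+2=3, deg[3]=1+1=2, deg[4]=1+0=1, deg[5]=1+1=2, deg[6]=1+0=1, deg[7]=1+1=2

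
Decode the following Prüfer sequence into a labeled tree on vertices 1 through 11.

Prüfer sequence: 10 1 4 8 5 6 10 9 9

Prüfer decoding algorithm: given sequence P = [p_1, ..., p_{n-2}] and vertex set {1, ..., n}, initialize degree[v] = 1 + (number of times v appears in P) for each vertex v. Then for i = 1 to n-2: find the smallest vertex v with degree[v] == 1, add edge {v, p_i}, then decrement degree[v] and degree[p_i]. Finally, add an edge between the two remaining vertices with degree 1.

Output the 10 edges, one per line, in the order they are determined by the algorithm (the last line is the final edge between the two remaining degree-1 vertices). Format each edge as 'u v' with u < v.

Answer: 2 10
1 3
1 4
4 8
5 7
5 6
6 10
8 9
9 10
9 11

Derivation:
Initial degrees: {1:2, 2:1, 3:1, 4:2, 5:2, 6:2, 7:1, 8:2, 9:3, 10:3, 11:1}
Step 1: smallest deg-1 vertex = 2, p_1 = 10. Add edge {2,10}. Now deg[2]=0, deg[10]=2.
Step 2: smallest deg-1 vertex = 3, p_2 = 1. Add edge {1,3}. Now deg[3]=0, deg[1]=1.
Step 3: smallest deg-1 vertex = 1, p_3 = 4. Add edge {1,4}. Now deg[1]=0, deg[4]=1.
Step 4: smallest deg-1 vertex = 4, p_4 = 8. Add edge {4,8}. Now deg[4]=0, deg[8]=1.
Step 5: smallest deg-1 vertex = 7, p_5 = 5. Add edge {5,7}. Now deg[7]=0, deg[5]=1.
Step 6: smallest deg-1 vertex = 5, p_6 = 6. Add edge {5,6}. Now deg[5]=0, deg[6]=1.
Step 7: smallest deg-1 vertex = 6, p_7 = 10. Add edge {6,10}. Now deg[6]=0, deg[10]=1.
Step 8: smallest deg-1 vertex = 8, p_8 = 9. Add edge {8,9}. Now deg[8]=0, deg[9]=2.
Step 9: smallest deg-1 vertex = 10, p_9 = 9. Add edge {9,10}. Now deg[10]=0, deg[9]=1.
Final: two remaining deg-1 vertices are 9, 11. Add edge {9,11}.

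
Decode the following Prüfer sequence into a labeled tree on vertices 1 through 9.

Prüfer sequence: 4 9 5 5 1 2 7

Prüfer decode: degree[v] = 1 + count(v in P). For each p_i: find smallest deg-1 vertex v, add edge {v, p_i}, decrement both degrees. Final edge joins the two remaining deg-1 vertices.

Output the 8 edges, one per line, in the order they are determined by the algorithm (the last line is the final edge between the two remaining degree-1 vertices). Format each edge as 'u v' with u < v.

Initial degrees: {1:2, 2:2, 3:1, 4:2, 5:3, 6:1, 7:2, 8:1, 9:2}
Step 1: smallest deg-1 vertex = 3, p_1 = 4. Add edge {3,4}. Now deg[3]=0, deg[4]=1.
Step 2: smallest deg-1 vertex = 4, p_2 = 9. Add edge {4,9}. Now deg[4]=0, deg[9]=1.
Step 3: smallest deg-1 vertex = 6, p_3 = 5. Add edge {5,6}. Now deg[6]=0, deg[5]=2.
Step 4: smallest deg-1 vertex = 8, p_4 = 5. Add edge {5,8}. Now deg[8]=0, deg[5]=1.
Step 5: smallest deg-1 vertex = 5, p_5 = 1. Add edge {1,5}. Now deg[5]=0, deg[1]=1.
Step 6: smallest deg-1 vertex = 1, p_6 = 2. Add edge {1,2}. Now deg[1]=0, deg[2]=1.
Step 7: smallest deg-1 vertex = 2, p_7 = 7. Add edge {2,7}. Now deg[2]=0, deg[7]=1.
Final: two remaining deg-1 vertices are 7, 9. Add edge {7,9}.

Answer: 3 4
4 9
5 6
5 8
1 5
1 2
2 7
7 9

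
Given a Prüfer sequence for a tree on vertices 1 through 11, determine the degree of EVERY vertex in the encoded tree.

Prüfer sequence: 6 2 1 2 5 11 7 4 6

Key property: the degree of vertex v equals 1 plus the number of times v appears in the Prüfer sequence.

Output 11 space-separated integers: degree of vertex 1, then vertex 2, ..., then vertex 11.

p_1 = 6: count[6] becomes 1
p_2 = 2: count[2] becomes 1
p_3 = 1: count[1] becomes 1
p_4 = 2: count[2] becomes 2
p_5 = 5: count[5] becomes 1
p_6 = 11: count[11] becomes 1
p_7 = 7: count[7] becomes 1
p_8 = 4: count[4] becomes 1
p_9 = 6: count[6] becomes 2
Degrees (1 + count): deg[1]=1+1=2, deg[2]=1+2=3, deg[3]=1+0=1, deg[4]=1+1=2, deg[5]=1+1=2, deg[6]=1+2=3, deg[7]=1+1=2, deg[8]=1+0=1, deg[9]=1+0=1, deg[10]=1+0=1, deg[11]=1+1=2

Answer: 2 3 1 2 2 3 2 1 1 1 2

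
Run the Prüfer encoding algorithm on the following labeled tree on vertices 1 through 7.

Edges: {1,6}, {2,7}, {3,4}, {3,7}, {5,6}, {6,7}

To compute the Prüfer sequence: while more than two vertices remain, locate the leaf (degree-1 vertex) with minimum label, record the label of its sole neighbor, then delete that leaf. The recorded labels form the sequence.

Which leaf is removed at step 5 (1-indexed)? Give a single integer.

Answer: 5

Derivation:
Step 1: current leaves = {1,2,4,5}. Remove leaf 1 (neighbor: 6).
Step 2: current leaves = {2,4,5}. Remove leaf 2 (neighbor: 7).
Step 3: current leaves = {4,5}. Remove leaf 4 (neighbor: 3).
Step 4: current leaves = {3,5}. Remove leaf 3 (neighbor: 7).
Step 5: current leaves = {5,7}. Remove leaf 5 (neighbor: 6).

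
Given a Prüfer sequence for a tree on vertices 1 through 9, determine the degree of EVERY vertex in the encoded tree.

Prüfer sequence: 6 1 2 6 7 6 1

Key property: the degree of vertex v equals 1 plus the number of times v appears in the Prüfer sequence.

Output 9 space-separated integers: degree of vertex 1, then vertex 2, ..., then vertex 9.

Answer: 3 2 1 1 1 4 2 1 1

Derivation:
p_1 = 6: count[6] becomes 1
p_2 = 1: count[1] becomes 1
p_3 = 2: count[2] becomes 1
p_4 = 6: count[6] becomes 2
p_5 = 7: count[7] becomes 1
p_6 = 6: count[6] becomes 3
p_7 = 1: count[1] becomes 2
Degrees (1 + count): deg[1]=1+2=3, deg[2]=1+1=2, deg[3]=1+0=1, deg[4]=1+0=1, deg[5]=1+0=1, deg[6]=1+3=4, deg[7]=1+1=2, deg[8]=1+0=1, deg[9]=1+0=1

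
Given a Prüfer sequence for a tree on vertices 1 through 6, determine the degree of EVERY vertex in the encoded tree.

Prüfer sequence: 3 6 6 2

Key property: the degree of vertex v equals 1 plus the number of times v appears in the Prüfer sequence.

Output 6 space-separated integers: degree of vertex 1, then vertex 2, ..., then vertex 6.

Answer: 1 2 2 1 1 3

Derivation:
p_1 = 3: count[3] becomes 1
p_2 = 6: count[6] becomes 1
p_3 = 6: count[6] becomes 2
p_4 = 2: count[2] becomes 1
Degrees (1 + count): deg[1]=1+0=1, deg[2]=1+1=2, deg[3]=1+1=2, deg[4]=1+0=1, deg[5]=1+0=1, deg[6]=1+2=3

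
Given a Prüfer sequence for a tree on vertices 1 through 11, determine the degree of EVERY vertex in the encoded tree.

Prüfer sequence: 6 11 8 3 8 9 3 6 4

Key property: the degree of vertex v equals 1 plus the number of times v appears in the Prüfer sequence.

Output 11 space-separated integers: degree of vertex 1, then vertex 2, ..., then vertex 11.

Answer: 1 1 3 2 1 3 1 3 2 1 2

Derivation:
p_1 = 6: count[6] becomes 1
p_2 = 11: count[11] becomes 1
p_3 = 8: count[8] becomes 1
p_4 = 3: count[3] becomes 1
p_5 = 8: count[8] becomes 2
p_6 = 9: count[9] becomes 1
p_7 = 3: count[3] becomes 2
p_8 = 6: count[6] becomes 2
p_9 = 4: count[4] becomes 1
Degrees (1 + count): deg[1]=1+0=1, deg[2]=1+0=1, deg[3]=1+2=3, deg[4]=1+1=2, deg[5]=1+0=1, deg[6]=1+2=3, deg[7]=1+0=1, deg[8]=1+2=3, deg[9]=1+1=2, deg[10]=1+0=1, deg[11]=1+1=2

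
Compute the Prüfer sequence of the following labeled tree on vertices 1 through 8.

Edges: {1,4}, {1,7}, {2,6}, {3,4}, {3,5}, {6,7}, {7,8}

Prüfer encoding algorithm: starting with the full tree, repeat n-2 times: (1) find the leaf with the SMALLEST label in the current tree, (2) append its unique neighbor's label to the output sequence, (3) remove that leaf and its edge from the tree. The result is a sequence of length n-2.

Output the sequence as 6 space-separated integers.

Step 1: leaves = {2,5,8}. Remove smallest leaf 2, emit neighbor 6.
Step 2: leaves = {5,6,8}. Remove smallest leaf 5, emit neighbor 3.
Step 3: leaves = {3,6,8}. Remove smallest leaf 3, emit neighbor 4.
Step 4: leaves = {4,6,8}. Remove smallest leaf 4, emit neighbor 1.
Step 5: leaves = {1,6,8}. Remove smallest leaf 1, emit neighbor 7.
Step 6: leaves = {6,8}. Remove smallest leaf 6, emit neighbor 7.
Done: 2 vertices remain (7, 8). Sequence = [6 3 4 1 7 7]

Answer: 6 3 4 1 7 7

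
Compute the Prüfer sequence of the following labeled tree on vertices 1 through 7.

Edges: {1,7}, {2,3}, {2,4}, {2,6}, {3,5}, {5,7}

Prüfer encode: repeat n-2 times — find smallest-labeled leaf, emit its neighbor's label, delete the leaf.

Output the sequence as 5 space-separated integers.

Answer: 7 2 2 3 5

Derivation:
Step 1: leaves = {1,4,6}. Remove smallest leaf 1, emit neighbor 7.
Step 2: leaves = {4,6,7}. Remove smallest leaf 4, emit neighbor 2.
Step 3: leaves = {6,7}. Remove smallest leaf 6, emit neighbor 2.
Step 4: leaves = {2,7}. Remove smallest leaf 2, emit neighbor 3.
Step 5: leaves = {3,7}. Remove smallest leaf 3, emit neighbor 5.
Done: 2 vertices remain (5, 7). Sequence = [7 2 2 3 5]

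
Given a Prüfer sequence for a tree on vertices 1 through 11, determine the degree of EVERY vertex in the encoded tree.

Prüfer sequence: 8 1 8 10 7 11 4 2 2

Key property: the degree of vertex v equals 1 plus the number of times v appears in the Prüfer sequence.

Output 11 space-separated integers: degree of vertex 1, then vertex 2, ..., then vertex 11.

Answer: 2 3 1 2 1 1 2 3 1 2 2

Derivation:
p_1 = 8: count[8] becomes 1
p_2 = 1: count[1] becomes 1
p_3 = 8: count[8] becomes 2
p_4 = 10: count[10] becomes 1
p_5 = 7: count[7] becomes 1
p_6 = 11: count[11] becomes 1
p_7 = 4: count[4] becomes 1
p_8 = 2: count[2] becomes 1
p_9 = 2: count[2] becomes 2
Degrees (1 + count): deg[1]=1+1=2, deg[2]=1+2=3, deg[3]=1+0=1, deg[4]=1+1=2, deg[5]=1+0=1, deg[6]=1+0=1, deg[7]=1+1=2, deg[8]=1+2=3, deg[9]=1+0=1, deg[10]=1+1=2, deg[11]=1+1=2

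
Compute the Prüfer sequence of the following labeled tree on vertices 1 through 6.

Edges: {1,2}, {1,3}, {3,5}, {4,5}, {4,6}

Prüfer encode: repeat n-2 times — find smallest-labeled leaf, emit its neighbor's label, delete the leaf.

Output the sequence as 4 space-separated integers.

Answer: 1 3 5 4

Derivation:
Step 1: leaves = {2,6}. Remove smallest leaf 2, emit neighbor 1.
Step 2: leaves = {1,6}. Remove smallest leaf 1, emit neighbor 3.
Step 3: leaves = {3,6}. Remove smallest leaf 3, emit neighbor 5.
Step 4: leaves = {5,6}. Remove smallest leaf 5, emit neighbor 4.
Done: 2 vertices remain (4, 6). Sequence = [1 3 5 4]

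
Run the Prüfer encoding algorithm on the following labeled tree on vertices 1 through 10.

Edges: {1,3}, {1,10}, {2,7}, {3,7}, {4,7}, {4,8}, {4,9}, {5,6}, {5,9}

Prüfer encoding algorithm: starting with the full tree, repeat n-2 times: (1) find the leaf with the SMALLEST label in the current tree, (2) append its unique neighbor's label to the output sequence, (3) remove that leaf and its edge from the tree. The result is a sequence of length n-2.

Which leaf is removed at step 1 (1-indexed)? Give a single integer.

Step 1: current leaves = {2,6,8,10}. Remove leaf 2 (neighbor: 7).

Answer: 2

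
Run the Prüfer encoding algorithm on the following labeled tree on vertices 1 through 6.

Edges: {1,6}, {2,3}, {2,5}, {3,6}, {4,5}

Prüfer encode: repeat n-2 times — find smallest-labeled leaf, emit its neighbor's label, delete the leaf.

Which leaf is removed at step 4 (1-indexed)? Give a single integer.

Answer: 2

Derivation:
Step 1: current leaves = {1,4}. Remove leaf 1 (neighbor: 6).
Step 2: current leaves = {4,6}. Remove leaf 4 (neighbor: 5).
Step 3: current leaves = {5,6}. Remove leaf 5 (neighbor: 2).
Step 4: current leaves = {2,6}. Remove leaf 2 (neighbor: 3).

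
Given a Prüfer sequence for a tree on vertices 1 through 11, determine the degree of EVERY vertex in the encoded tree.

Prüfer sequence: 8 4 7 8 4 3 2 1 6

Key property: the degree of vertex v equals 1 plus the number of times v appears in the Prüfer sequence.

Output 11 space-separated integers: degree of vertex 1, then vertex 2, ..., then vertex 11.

p_1 = 8: count[8] becomes 1
p_2 = 4: count[4] becomes 1
p_3 = 7: count[7] becomes 1
p_4 = 8: count[8] becomes 2
p_5 = 4: count[4] becomes 2
p_6 = 3: count[3] becomes 1
p_7 = 2: count[2] becomes 1
p_8 = 1: count[1] becomes 1
p_9 = 6: count[6] becomes 1
Degrees (1 + count): deg[1]=1+1=2, deg[2]=1+1=2, deg[3]=1+1=2, deg[4]=1+2=3, deg[5]=1+0=1, deg[6]=1+1=2, deg[7]=1+1=2, deg[8]=1+2=3, deg[9]=1+0=1, deg[10]=1+0=1, deg[11]=1+0=1

Answer: 2 2 2 3 1 2 2 3 1 1 1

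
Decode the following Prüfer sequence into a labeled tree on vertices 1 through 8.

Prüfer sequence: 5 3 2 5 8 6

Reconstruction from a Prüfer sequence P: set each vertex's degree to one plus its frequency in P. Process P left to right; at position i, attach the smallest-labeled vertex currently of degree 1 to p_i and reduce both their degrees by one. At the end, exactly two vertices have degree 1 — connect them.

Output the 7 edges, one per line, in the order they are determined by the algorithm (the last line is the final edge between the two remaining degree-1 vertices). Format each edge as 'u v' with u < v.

Initial degrees: {1:1, 2:2, 3:2, 4:1, 5:3, 6:2, 7:1, 8:2}
Step 1: smallest deg-1 vertex = 1, p_1 = 5. Add edge {1,5}. Now deg[1]=0, deg[5]=2.
Step 2: smallest deg-1 vertex = 4, p_2 = 3. Add edge {3,4}. Now deg[4]=0, deg[3]=1.
Step 3: smallest deg-1 vertex = 3, p_3 = 2. Add edge {2,3}. Now deg[3]=0, deg[2]=1.
Step 4: smallest deg-1 vertex = 2, p_4 = 5. Add edge {2,5}. Now deg[2]=0, deg[5]=1.
Step 5: smallest deg-1 vertex = 5, p_5 = 8. Add edge {5,8}. Now deg[5]=0, deg[8]=1.
Step 6: smallest deg-1 vertex = 7, p_6 = 6. Add edge {6,7}. Now deg[7]=0, deg[6]=1.
Final: two remaining deg-1 vertices are 6, 8. Add edge {6,8}.

Answer: 1 5
3 4
2 3
2 5
5 8
6 7
6 8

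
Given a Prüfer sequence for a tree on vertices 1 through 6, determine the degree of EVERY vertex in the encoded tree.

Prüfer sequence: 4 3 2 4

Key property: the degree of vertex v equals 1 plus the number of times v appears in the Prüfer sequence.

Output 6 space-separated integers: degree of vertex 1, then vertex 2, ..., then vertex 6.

p_1 = 4: count[4] becomes 1
p_2 = 3: count[3] becomes 1
p_3 = 2: count[2] becomes 1
p_4 = 4: count[4] becomes 2
Degrees (1 + count): deg[1]=1+0=1, deg[2]=1+1=2, deg[3]=1+1=2, deg[4]=1+2=3, deg[5]=1+0=1, deg[6]=1+0=1

Answer: 1 2 2 3 1 1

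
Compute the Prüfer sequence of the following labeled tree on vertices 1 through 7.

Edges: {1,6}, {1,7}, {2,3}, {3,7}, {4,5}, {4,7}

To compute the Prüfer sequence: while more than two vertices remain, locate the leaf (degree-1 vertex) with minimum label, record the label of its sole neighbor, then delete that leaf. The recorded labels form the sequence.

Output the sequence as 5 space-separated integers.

Step 1: leaves = {2,5,6}. Remove smallest leaf 2, emit neighbor 3.
Step 2: leaves = {3,5,6}. Remove smallest leaf 3, emit neighbor 7.
Step 3: leaves = {5,6}. Remove smallest leaf 5, emit neighbor 4.
Step 4: leaves = {4,6}. Remove smallest leaf 4, emit neighbor 7.
Step 5: leaves = {6,7}. Remove smallest leaf 6, emit neighbor 1.
Done: 2 vertices remain (1, 7). Sequence = [3 7 4 7 1]

Answer: 3 7 4 7 1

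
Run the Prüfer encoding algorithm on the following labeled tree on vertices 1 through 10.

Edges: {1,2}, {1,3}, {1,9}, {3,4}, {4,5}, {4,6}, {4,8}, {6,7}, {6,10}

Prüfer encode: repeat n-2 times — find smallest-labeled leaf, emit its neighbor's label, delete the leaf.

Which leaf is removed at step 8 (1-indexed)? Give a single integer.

Step 1: current leaves = {2,5,7,8,9,10}. Remove leaf 2 (neighbor: 1).
Step 2: current leaves = {5,7,8,9,10}. Remove leaf 5 (neighbor: 4).
Step 3: current leaves = {7,8,9,10}. Remove leaf 7 (neighbor: 6).
Step 4: current leaves = {8,9,10}. Remove leaf 8 (neighbor: 4).
Step 5: current leaves = {9,10}. Remove leaf 9 (neighbor: 1).
Step 6: current leaves = {1,10}. Remove leaf 1 (neighbor: 3).
Step 7: current leaves = {3,10}. Remove leaf 3 (neighbor: 4).
Step 8: current leaves = {4,10}. Remove leaf 4 (neighbor: 6).

Answer: 4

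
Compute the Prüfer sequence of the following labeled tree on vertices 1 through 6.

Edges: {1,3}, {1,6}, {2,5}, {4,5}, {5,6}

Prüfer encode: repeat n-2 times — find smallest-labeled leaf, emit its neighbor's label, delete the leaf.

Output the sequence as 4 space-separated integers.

Step 1: leaves = {2,3,4}. Remove smallest leaf 2, emit neighbor 5.
Step 2: leaves = {3,4}. Remove smallest leaf 3, emit neighbor 1.
Step 3: leaves = {1,4}. Remove smallest leaf 1, emit neighbor 6.
Step 4: leaves = {4,6}. Remove smallest leaf 4, emit neighbor 5.
Done: 2 vertices remain (5, 6). Sequence = [5 1 6 5]

Answer: 5 1 6 5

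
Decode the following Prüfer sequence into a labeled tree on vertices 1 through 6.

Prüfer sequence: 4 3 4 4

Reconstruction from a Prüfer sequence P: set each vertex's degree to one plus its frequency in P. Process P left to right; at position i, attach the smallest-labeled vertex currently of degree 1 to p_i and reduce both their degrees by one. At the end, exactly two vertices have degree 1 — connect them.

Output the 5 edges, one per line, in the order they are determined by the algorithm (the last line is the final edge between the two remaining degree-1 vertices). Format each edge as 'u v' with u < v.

Initial degrees: {1:1, 2:1, 3:2, 4:4, 5:1, 6:1}
Step 1: smallest deg-1 vertex = 1, p_1 = 4. Add edge {1,4}. Now deg[1]=0, deg[4]=3.
Step 2: smallest deg-1 vertex = 2, p_2 = 3. Add edge {2,3}. Now deg[2]=0, deg[3]=1.
Step 3: smallest deg-1 vertex = 3, p_3 = 4. Add edge {3,4}. Now deg[3]=0, deg[4]=2.
Step 4: smallest deg-1 vertex = 5, p_4 = 4. Add edge {4,5}. Now deg[5]=0, deg[4]=1.
Final: two remaining deg-1 vertices are 4, 6. Add edge {4,6}.

Answer: 1 4
2 3
3 4
4 5
4 6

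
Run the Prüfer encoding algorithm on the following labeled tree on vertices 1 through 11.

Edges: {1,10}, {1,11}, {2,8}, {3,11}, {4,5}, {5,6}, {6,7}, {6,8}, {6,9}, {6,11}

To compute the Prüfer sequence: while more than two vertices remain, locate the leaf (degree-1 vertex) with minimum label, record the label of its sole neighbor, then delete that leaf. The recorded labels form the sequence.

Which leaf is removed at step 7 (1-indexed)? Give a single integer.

Answer: 9

Derivation:
Step 1: current leaves = {2,3,4,7,9,10}. Remove leaf 2 (neighbor: 8).
Step 2: current leaves = {3,4,7,8,9,10}. Remove leaf 3 (neighbor: 11).
Step 3: current leaves = {4,7,8,9,10}. Remove leaf 4 (neighbor: 5).
Step 4: current leaves = {5,7,8,9,10}. Remove leaf 5 (neighbor: 6).
Step 5: current leaves = {7,8,9,10}. Remove leaf 7 (neighbor: 6).
Step 6: current leaves = {8,9,10}. Remove leaf 8 (neighbor: 6).
Step 7: current leaves = {9,10}. Remove leaf 9 (neighbor: 6).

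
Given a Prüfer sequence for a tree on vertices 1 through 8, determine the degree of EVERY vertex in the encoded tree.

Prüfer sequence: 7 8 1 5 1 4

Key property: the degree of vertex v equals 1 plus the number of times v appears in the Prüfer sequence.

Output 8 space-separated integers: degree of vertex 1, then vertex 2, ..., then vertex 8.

Answer: 3 1 1 2 2 1 2 2

Derivation:
p_1 = 7: count[7] becomes 1
p_2 = 8: count[8] becomes 1
p_3 = 1: count[1] becomes 1
p_4 = 5: count[5] becomes 1
p_5 = 1: count[1] becomes 2
p_6 = 4: count[4] becomes 1
Degrees (1 + count): deg[1]=1+2=3, deg[2]=1+0=1, deg[3]=1+0=1, deg[4]=1+1=2, deg[5]=1+1=2, deg[6]=1+0=1, deg[7]=1+1=2, deg[8]=1+1=2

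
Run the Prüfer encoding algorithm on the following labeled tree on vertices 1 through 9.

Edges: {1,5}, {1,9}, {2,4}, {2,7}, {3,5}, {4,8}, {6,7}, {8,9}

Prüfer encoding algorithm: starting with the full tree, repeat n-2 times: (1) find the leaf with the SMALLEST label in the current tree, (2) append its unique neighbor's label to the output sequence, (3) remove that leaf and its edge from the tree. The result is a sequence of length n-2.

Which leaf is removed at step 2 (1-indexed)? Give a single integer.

Step 1: current leaves = {3,6}. Remove leaf 3 (neighbor: 5).
Step 2: current leaves = {5,6}. Remove leaf 5 (neighbor: 1).

Answer: 5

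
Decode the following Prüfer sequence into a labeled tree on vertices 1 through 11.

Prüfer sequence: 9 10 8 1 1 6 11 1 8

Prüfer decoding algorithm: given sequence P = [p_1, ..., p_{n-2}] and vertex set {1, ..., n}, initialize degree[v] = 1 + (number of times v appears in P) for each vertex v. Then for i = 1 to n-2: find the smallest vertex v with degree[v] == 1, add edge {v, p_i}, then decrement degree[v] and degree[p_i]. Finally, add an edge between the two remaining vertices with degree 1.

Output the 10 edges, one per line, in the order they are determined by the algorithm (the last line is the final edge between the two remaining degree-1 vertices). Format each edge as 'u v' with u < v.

Answer: 2 9
3 10
4 8
1 5
1 7
6 9
6 11
1 10
1 8
8 11

Derivation:
Initial degrees: {1:4, 2:1, 3:1, 4:1, 5:1, 6:2, 7:1, 8:3, 9:2, 10:2, 11:2}
Step 1: smallest deg-1 vertex = 2, p_1 = 9. Add edge {2,9}. Now deg[2]=0, deg[9]=1.
Step 2: smallest deg-1 vertex = 3, p_2 = 10. Add edge {3,10}. Now deg[3]=0, deg[10]=1.
Step 3: smallest deg-1 vertex = 4, p_3 = 8. Add edge {4,8}. Now deg[4]=0, deg[8]=2.
Step 4: smallest deg-1 vertex = 5, p_4 = 1. Add edge {1,5}. Now deg[5]=0, deg[1]=3.
Step 5: smallest deg-1 vertex = 7, p_5 = 1. Add edge {1,7}. Now deg[7]=0, deg[1]=2.
Step 6: smallest deg-1 vertex = 9, p_6 = 6. Add edge {6,9}. Now deg[9]=0, deg[6]=1.
Step 7: smallest deg-1 vertex = 6, p_7 = 11. Add edge {6,11}. Now deg[6]=0, deg[11]=1.
Step 8: smallest deg-1 vertex = 10, p_8 = 1. Add edge {1,10}. Now deg[10]=0, deg[1]=1.
Step 9: smallest deg-1 vertex = 1, p_9 = 8. Add edge {1,8}. Now deg[1]=0, deg[8]=1.
Final: two remaining deg-1 vertices are 8, 11. Add edge {8,11}.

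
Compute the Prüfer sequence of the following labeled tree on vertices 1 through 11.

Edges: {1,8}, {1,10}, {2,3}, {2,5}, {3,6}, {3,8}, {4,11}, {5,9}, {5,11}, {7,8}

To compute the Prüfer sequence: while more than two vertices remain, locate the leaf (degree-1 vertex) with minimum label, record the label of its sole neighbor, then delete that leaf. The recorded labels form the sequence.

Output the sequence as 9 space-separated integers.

Step 1: leaves = {4,6,7,9,10}. Remove smallest leaf 4, emit neighbor 11.
Step 2: leaves = {6,7,9,10,11}. Remove smallest leaf 6, emit neighbor 3.
Step 3: leaves = {7,9,10,11}. Remove smallest leaf 7, emit neighbor 8.
Step 4: leaves = {9,10,11}. Remove smallest leaf 9, emit neighbor 5.
Step 5: leaves = {10,11}. Remove smallest leaf 10, emit neighbor 1.
Step 6: leaves = {1,11}. Remove smallest leaf 1, emit neighbor 8.
Step 7: leaves = {8,11}. Remove smallest leaf 8, emit neighbor 3.
Step 8: leaves = {3,11}. Remove smallest leaf 3, emit neighbor 2.
Step 9: leaves = {2,11}. Remove smallest leaf 2, emit neighbor 5.
Done: 2 vertices remain (5, 11). Sequence = [11 3 8 5 1 8 3 2 5]

Answer: 11 3 8 5 1 8 3 2 5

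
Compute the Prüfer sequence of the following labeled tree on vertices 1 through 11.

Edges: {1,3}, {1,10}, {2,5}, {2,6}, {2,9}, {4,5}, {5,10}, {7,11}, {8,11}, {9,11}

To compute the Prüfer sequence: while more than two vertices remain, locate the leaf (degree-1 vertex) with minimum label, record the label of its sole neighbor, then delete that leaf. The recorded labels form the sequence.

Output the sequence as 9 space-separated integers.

Step 1: leaves = {3,4,6,7,8}. Remove smallest leaf 3, emit neighbor 1.
Step 2: leaves = {1,4,6,7,8}. Remove smallest leaf 1, emit neighbor 10.
Step 3: leaves = {4,6,7,8,10}. Remove smallest leaf 4, emit neighbor 5.
Step 4: leaves = {6,7,8,10}. Remove smallest leaf 6, emit neighbor 2.
Step 5: leaves = {7,8,10}. Remove smallest leaf 7, emit neighbor 11.
Step 6: leaves = {8,10}. Remove smallest leaf 8, emit neighbor 11.
Step 7: leaves = {10,11}. Remove smallest leaf 10, emit neighbor 5.
Step 8: leaves = {5,11}. Remove smallest leaf 5, emit neighbor 2.
Step 9: leaves = {2,11}. Remove smallest leaf 2, emit neighbor 9.
Done: 2 vertices remain (9, 11). Sequence = [1 10 5 2 11 11 5 2 9]

Answer: 1 10 5 2 11 11 5 2 9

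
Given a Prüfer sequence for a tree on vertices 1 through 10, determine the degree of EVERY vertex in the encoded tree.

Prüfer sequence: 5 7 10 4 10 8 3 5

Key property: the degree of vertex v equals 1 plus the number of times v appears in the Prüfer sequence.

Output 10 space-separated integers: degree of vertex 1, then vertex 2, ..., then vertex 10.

p_1 = 5: count[5] becomes 1
p_2 = 7: count[7] becomes 1
p_3 = 10: count[10] becomes 1
p_4 = 4: count[4] becomes 1
p_5 = 10: count[10] becomes 2
p_6 = 8: count[8] becomes 1
p_7 = 3: count[3] becomes 1
p_8 = 5: count[5] becomes 2
Degrees (1 + count): deg[1]=1+0=1, deg[2]=1+0=1, deg[3]=1+1=2, deg[4]=1+1=2, deg[5]=1+2=3, deg[6]=1+0=1, deg[7]=1+1=2, deg[8]=1+1=2, deg[9]=1+0=1, deg[10]=1+2=3

Answer: 1 1 2 2 3 1 2 2 1 3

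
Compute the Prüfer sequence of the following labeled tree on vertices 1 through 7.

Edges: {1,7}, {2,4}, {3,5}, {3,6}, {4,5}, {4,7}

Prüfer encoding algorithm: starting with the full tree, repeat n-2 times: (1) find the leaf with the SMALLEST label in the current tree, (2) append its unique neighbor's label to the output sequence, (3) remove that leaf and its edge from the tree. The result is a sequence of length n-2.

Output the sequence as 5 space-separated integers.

Step 1: leaves = {1,2,6}. Remove smallest leaf 1, emit neighbor 7.
Step 2: leaves = {2,6,7}. Remove smallest leaf 2, emit neighbor 4.
Step 3: leaves = {6,7}. Remove smallest leaf 6, emit neighbor 3.
Step 4: leaves = {3,7}. Remove smallest leaf 3, emit neighbor 5.
Step 5: leaves = {5,7}. Remove smallest leaf 5, emit neighbor 4.
Done: 2 vertices remain (4, 7). Sequence = [7 4 3 5 4]

Answer: 7 4 3 5 4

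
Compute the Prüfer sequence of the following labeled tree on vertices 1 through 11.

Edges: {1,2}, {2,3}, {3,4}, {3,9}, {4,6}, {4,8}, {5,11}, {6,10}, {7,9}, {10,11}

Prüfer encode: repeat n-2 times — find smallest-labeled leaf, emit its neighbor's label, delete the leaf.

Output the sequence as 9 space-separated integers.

Answer: 2 3 11 9 4 3 4 6 10

Derivation:
Step 1: leaves = {1,5,7,8}. Remove smallest leaf 1, emit neighbor 2.
Step 2: leaves = {2,5,7,8}. Remove smallest leaf 2, emit neighbor 3.
Step 3: leaves = {5,7,8}. Remove smallest leaf 5, emit neighbor 11.
Step 4: leaves = {7,8,11}. Remove smallest leaf 7, emit neighbor 9.
Step 5: leaves = {8,9,11}. Remove smallest leaf 8, emit neighbor 4.
Step 6: leaves = {9,11}. Remove smallest leaf 9, emit neighbor 3.
Step 7: leaves = {3,11}. Remove smallest leaf 3, emit neighbor 4.
Step 8: leaves = {4,11}. Remove smallest leaf 4, emit neighbor 6.
Step 9: leaves = {6,11}. Remove smallest leaf 6, emit neighbor 10.
Done: 2 vertices remain (10, 11). Sequence = [2 3 11 9 4 3 4 6 10]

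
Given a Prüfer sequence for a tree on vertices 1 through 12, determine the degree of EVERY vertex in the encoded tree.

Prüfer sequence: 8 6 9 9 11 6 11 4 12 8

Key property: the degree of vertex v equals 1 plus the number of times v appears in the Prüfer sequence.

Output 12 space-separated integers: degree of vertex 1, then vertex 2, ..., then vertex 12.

p_1 = 8: count[8] becomes 1
p_2 = 6: count[6] becomes 1
p_3 = 9: count[9] becomes 1
p_4 = 9: count[9] becomes 2
p_5 = 11: count[11] becomes 1
p_6 = 6: count[6] becomes 2
p_7 = 11: count[11] becomes 2
p_8 = 4: count[4] becomes 1
p_9 = 12: count[12] becomes 1
p_10 = 8: count[8] becomes 2
Degrees (1 + count): deg[1]=1+0=1, deg[2]=1+0=1, deg[3]=1+0=1, deg[4]=1+1=2, deg[5]=1+0=1, deg[6]=1+2=3, deg[7]=1+0=1, deg[8]=1+2=3, deg[9]=1+2=3, deg[10]=1+0=1, deg[11]=1+2=3, deg[12]=1+1=2

Answer: 1 1 1 2 1 3 1 3 3 1 3 2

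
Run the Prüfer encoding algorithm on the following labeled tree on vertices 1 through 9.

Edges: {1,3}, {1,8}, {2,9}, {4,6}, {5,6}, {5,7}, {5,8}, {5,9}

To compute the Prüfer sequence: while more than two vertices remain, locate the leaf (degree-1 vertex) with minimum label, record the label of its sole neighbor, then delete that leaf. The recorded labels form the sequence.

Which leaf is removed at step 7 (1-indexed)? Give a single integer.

Step 1: current leaves = {2,3,4,7}. Remove leaf 2 (neighbor: 9).
Step 2: current leaves = {3,4,7,9}. Remove leaf 3 (neighbor: 1).
Step 3: current leaves = {1,4,7,9}. Remove leaf 1 (neighbor: 8).
Step 4: current leaves = {4,7,8,9}. Remove leaf 4 (neighbor: 6).
Step 5: current leaves = {6,7,8,9}. Remove leaf 6 (neighbor: 5).
Step 6: current leaves = {7,8,9}. Remove leaf 7 (neighbor: 5).
Step 7: current leaves = {8,9}. Remove leaf 8 (neighbor: 5).

Answer: 8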